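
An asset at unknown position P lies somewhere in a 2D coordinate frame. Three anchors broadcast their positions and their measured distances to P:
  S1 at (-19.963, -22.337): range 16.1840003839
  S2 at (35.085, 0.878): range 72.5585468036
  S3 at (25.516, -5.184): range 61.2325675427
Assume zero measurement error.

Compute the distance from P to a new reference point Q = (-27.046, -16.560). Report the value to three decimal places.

eq1: (x + 19.963)² + (y + 22.337)² = 16.1840003839²
eq2: (x − 35.085)² + (y − 0.878)² = 72.5585468036²
eq3: (x − 25.516)² + (y + 5.184)² = 61.2325675427²
eq3−eq1, eq3−eq2 (x²,y² cancel):
  -90.958·x − 34.306·y = 3707.028285
  19.138·x + 12.124·y = -961.527389
det = -90.958·12.124 − -34.306·19.138 = -446.226564
x = (3707.028285·12.124 − -34.306·-961.527389) / -446.226564 = -26.797715
y = (-90.958·-961.527389 − 3707.028285·19.138) / -446.226564 = -37.006988
|P − Q| = √((-26.797715 − -27.046)² + (-37.006988 − -16.560)²) = 20.448495

20.448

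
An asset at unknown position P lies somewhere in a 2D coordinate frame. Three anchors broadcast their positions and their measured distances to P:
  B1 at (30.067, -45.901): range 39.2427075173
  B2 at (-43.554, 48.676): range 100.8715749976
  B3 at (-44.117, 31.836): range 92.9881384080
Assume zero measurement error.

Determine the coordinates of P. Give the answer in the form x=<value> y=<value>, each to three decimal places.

x=39.943 y=-7.921

eq1: (x − 30.067)² + (y + 45.901)² = 39.2427075173²
eq2: (x + 43.554)² + (y − 48.676)² = 100.8715749976²
eq3: (x + 44.117)² + (y − 31.836)² = 92.9881384080²
eq3−eq2, eq3−eq1 (x²,y² cancel):
  1.126·x + 33.680·y = -221.817451
  148.368·x − 155.474·y = 7157.889496
det = 1.126·-155.474 − 33.680·148.368 = -5172.097964
x = (-221.817451·-155.474 − 33.680·7157.889496) / -5172.097964 = 39.943341
y = (1.126·7157.889496 − -221.817451·148.368) / -5172.097964 = -7.921427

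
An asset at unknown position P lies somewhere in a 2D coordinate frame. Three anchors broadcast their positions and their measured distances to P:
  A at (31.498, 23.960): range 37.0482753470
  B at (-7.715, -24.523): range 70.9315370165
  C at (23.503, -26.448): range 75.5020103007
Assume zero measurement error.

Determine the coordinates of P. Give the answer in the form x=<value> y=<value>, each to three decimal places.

x=1.570 y=45.798

eq1: (x − 31.498)² + (y − 23.960)² = 37.0482753470²
eq2: (x + 7.715)² + (y + 24.523)² = 70.9315370165²
eq3: (x − 23.503)² + (y + 26.448)² = 75.5020103007²
eq3−eq2, eq3−eq1 (x²,y² cancel):
  -62.436·x + 3.850·y = 78.281657
  15.990·x + 100.816·y = 4642.296744
det = -62.436·100.816 − 3.850·15.990 = -6356.109276
x = (78.281657·100.816 − 3.850·4642.296744) / -6356.109276 = 1.570269
y = (-62.436·4642.296744 − 78.281657·15.990) / -6356.109276 = 45.798168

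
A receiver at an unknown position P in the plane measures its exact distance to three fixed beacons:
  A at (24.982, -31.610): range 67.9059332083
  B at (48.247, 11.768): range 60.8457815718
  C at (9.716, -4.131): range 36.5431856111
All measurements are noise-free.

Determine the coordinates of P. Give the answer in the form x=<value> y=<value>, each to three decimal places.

x=-10.901 y=26.041

eq1: (x − 24.982)² + (y + 31.610)² = 67.9059332083²
eq2: (x − 48.247)² + (y − 11.768)² = 60.8457815718²
eq3: (x − 9.716)² + (y + 4.131)² = 36.5431856111²
eq3−eq2, eq3−eq1 (x²,y² cancel):
  77.062·x + 31.798·y = -12.011704
  30.532·x − 54.958·y = -1763.984743
det = 77.062·-54.958 − 31.798·30.532 = -5206.029932
x = (-12.011704·-54.958 − 31.798·-1763.984743) / -5206.029932 = -10.901076
y = (77.062·-1763.984743 − -12.011704·30.532) / -5206.029932 = 26.040851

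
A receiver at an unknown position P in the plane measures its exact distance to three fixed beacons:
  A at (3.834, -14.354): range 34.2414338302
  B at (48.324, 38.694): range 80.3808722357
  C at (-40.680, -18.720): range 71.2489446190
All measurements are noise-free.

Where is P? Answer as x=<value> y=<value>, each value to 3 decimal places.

eq1: (x − 3.834)² + (y + 14.354)² = 34.2414338302²
eq2: (x − 48.324)² + (y − 38.694)² = 80.3808722357²
eq3: (x + 40.680)² + (y + 18.720)² = 71.2489446190²
eq3−eq1, eq3−eq2 (x²,y² cancel):
  89.028·x + 8.732·y = 2119.372391
  178.008·x + 114.828·y = 442.461300
det = 89.028·114.828 − 8.732·178.008 = 8668.541328
x = (2119.372391·114.828 − 8.732·442.461300) / 8668.541328 = 27.628607
y = (89.028·442.461300 − 2119.372391·178.008) / 8668.541328 = -38.977007

x=27.629 y=-38.977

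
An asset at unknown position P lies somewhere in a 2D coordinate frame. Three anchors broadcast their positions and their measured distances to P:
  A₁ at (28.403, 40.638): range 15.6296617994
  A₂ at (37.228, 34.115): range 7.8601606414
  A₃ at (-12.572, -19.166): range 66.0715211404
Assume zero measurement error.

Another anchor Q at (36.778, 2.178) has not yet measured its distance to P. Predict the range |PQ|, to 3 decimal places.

eq1: (x − 28.403)² + (y − 40.638)² = 15.6296617994²
eq2: (x − 37.228)² + (y − 34.115)² = 7.8601606414²
eq3: (x + 12.572)² + (y + 19.166)² = 66.0715211404²
eq1−eq3, eq1−eq2 (x²,y² cancel):
  -81.950·x − 119.608·y = -6053.946291
  17.650·x − 13.046·y = 274.083959
det = -81.950·-13.046 − -119.608·17.650 = 3180.200900
x = (-6053.946291·-13.046 − -119.608·274.083959) / 3180.200900 = 35.143194
y = (-81.950·274.083959 − -6053.946291·17.650) / 3180.200900 = 26.536365
|P − Q| = √((35.143194 − 36.778)² + (26.536365 − 2.178)²) = 24.413163

24.413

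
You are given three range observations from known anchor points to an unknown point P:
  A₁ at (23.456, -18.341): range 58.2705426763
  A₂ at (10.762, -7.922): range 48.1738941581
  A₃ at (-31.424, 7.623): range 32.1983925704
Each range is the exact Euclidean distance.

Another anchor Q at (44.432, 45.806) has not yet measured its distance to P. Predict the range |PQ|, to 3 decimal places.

eq1: (x − 23.456)² + (y + 18.341)² = 58.2705426763²
eq2: (x − 10.762)² + (y + 7.922)² = 48.1738941581²
eq3: (x + 31.424)² + (y − 7.623)² = 32.1983925704²
eq1−eq2, eq1−eq3 (x²,y² cancel):
  -25.388·x + 20.838·y = 366.734576
  -109.760·x + 51.928·y = 2517.721348
det = -25.388·51.928 − 20.838·-109.760 = 968.830816
x = (366.734576·51.928 − 20.838·2517.721348) / 968.830816 = -34.495687
y = (-25.388·2517.721348 − 366.734576·-109.760) / 968.830816 = -24.428540
|P − Q| = √((-34.495687 − 44.432)² + (-24.428540 − 45.806)²) = 105.652593

105.653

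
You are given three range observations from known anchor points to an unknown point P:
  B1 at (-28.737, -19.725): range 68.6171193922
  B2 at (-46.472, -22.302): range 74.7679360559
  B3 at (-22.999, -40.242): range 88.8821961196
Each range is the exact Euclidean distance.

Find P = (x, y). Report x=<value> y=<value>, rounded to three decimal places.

eq1: (x + 28.737)² + (y + 19.725)² = 68.6171193922²
eq2: (x + 46.472)² + (y + 22.302)² = 74.7679360559²
eq3: (x + 22.999)² + (y + 40.242)² = 88.8821961196²
eq1−eq3, eq1−eq2 (x²,y² cancel):
  11.476·x − 41.034·y = -2258.253942
  -35.470·x − 5.154·y = 560.200006
det = 11.476·-5.154 − -41.034·-35.470 = -1514.623284
x = (-2258.253942·-5.154 − -41.034·560.200006) / -1514.623284 = -22.861320
y = (11.476·560.200006 − -2258.253942·-35.470) / -1514.623284 = 48.640089

x=-22.861 y=48.640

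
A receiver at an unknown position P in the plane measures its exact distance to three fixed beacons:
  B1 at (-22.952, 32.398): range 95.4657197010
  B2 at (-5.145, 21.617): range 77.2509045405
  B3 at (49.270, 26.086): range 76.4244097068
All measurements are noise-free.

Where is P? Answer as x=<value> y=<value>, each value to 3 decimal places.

x=29.100 y=-47.629

eq1: (x + 22.952)² + (y − 32.398)² = 95.4657197010²
eq2: (x + 5.145)² + (y − 21.617)² = 77.2509045405²
eq3: (x − 49.270)² + (y − 26.086)² = 76.4244097068²
eq3−eq1, eq3−eq2 (x²,y² cancel):
  -144.444·x + 12.624·y = -4804.600827
  -108.830·x − 8.938·y = -2741.258435
det = -144.444·-8.938 − 12.624·-108.830 = 2664.910392
x = (-4804.600827·-8.938 − 12.624·-2741.258435) / 2664.910392 = 29.100104
y = (-144.444·-2741.258435 − -4804.600827·-108.830) / 2664.910392 = -47.628759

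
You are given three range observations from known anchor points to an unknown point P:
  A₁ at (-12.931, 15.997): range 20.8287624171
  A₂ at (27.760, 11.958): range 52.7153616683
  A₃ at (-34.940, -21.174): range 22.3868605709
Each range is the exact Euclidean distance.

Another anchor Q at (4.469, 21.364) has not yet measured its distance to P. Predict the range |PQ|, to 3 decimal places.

eq1: (x + 12.931)² + (y − 15.997)² = 20.8287624171²
eq2: (x − 27.760)² + (y − 11.958)² = 52.7153616683²
eq3: (x + 34.940)² + (y + 21.174)² = 22.3868605709²
eq2−eq3, eq2−eq1 (x²,y² cancel):
  -125.400·x − 66.264·y = 3033.268342
  -81.382·x + 8.078·y = 1854.575418
det = -125.400·8.078 − -66.264·-81.382 = -6405.678048
x = (3033.268342·8.078 − -66.264·1854.575418) / -6405.678048 = -23.009949
y = (-125.400·1854.575418 − 3033.268342·-81.382) / -6405.678048 = -2.230784
|P − Q| = √((-23.009949 − 4.469)² + (-2.230784 − 21.364)²) = 36.218869

36.219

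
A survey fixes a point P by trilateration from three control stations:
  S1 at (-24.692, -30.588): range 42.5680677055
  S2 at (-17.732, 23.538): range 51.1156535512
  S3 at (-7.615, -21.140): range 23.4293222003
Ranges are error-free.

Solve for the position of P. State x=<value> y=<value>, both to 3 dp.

x=15.149 y=-15.598

eq1: (x + 24.692)² + (y + 30.588)² = 42.5680677055²
eq2: (x + 17.732)² + (y − 23.538)² = 51.1156535512²
eq3: (x + 7.615)² + (y + 21.140)² = 23.4293222003²
eq1−eq3, eq1−eq2 (x²,y² cancel):
  34.154·x + 18.896·y = 222.674466
  13.920·x + 108.252·y = -1477.628990
det = 34.154·108.252 − 18.896·13.920 = 3434.206488
x = (222.674466·108.252 − 18.896·-1477.628990) / 3434.206488 = 15.149419
y = (34.154·-1477.628990 − 222.674466·13.920) / 3434.206488 = -15.597947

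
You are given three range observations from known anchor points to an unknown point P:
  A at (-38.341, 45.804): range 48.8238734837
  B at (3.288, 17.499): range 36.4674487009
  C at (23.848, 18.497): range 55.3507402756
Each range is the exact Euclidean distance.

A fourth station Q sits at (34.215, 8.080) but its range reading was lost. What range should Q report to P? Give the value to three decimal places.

eq1: (x + 38.341)² + (y − 45.804)² = 48.8238734837²
eq2: (x − 3.288)² + (y − 17.499)² = 36.4674487009²
eq3: (x − 23.848)² + (y − 18.497)² = 55.3507402756²
eq1−eq2, eq1−eq3 (x²,y² cancel):
  83.258·x − 56.610·y = -2197.116945
  124.378·x − 54.614·y = -3337.106411
det = 83.258·-54.614 − -56.610·124.378 = 2493.986168
x = (-2197.116945·-54.614 − -56.610·-3337.106411) / 2493.986168 = -27.634576
y = (83.258·-3337.106411 − -2197.116945·124.378) / 2493.986168 = -1.831523
|P − Q| = √((-27.634576 − 34.215)² + (-1.831523 − 8.080)²) = 62.638712

62.639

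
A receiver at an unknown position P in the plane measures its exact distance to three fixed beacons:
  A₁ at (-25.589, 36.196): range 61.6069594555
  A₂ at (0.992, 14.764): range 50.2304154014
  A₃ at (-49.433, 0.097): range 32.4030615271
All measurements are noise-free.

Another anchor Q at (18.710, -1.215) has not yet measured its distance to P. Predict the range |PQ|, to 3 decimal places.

53.719

eq1: (x + 25.589)² + (y − 36.196)² = 61.6069594555²
eq2: (x − 0.992)² + (y − 14.764)² = 50.2304154014²
eq3: (x + 49.433)² + (y − 0.097)² = 32.4030615271²
eq1−eq3, eq1−eq2 (x²,y² cancel):
  -47.688·x − 72.198·y = 3224.142618
  53.162·x − 42.864·y = -473.664755
det = -47.688·-42.864 − -72.198·53.162 = 5882.288508
x = (3224.142618·-42.864 − -72.198·-473.664755) / 5882.288508 = -29.307862
y = (-47.688·-473.664755 − 3224.142618·53.162) / 5882.288508 = -25.298614
|P − Q| = √((-29.307862 − 18.710)² + (-25.298614 − -1.215)²) = 53.719042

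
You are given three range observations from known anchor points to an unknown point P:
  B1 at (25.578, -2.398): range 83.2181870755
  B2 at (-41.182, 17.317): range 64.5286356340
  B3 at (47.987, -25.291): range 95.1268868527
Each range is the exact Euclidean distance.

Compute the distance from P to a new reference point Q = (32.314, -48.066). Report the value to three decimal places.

eq1: (x − 25.578)² + (y + 2.398)² = 83.2181870755²
eq2: (x + 41.182)² + (y − 17.317)² = 64.5286356340²
eq3: (x − 47.987)² + (y + 25.291)² = 95.1268868527²
eq1−eq2, eq1−eq3 (x²,y² cancel):
  -133.520·x + 39.430·y = 4097.172968
  44.818·x − 45.786·y = 158.544420
det = -133.520·-45.786 − 39.430·44.818 = 4346.172980
x = (4097.172968·-45.786 − 39.430·158.544420) / 4346.172980 = -44.601209
y = (-133.520·158.544420 − 4097.172968·44.818) / 4346.172980 = -47.120984
|P − Q| = √((-44.601209 − 32.314)² + (-47.120984 − -48.066)²) = 76.921014

76.921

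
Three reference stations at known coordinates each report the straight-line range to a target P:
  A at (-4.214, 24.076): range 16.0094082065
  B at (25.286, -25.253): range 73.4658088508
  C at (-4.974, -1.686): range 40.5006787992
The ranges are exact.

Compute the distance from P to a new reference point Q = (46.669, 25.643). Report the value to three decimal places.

eq1: (x + 4.214)² + (y − 24.076)² = 16.0094082065²
eq2: (x − 25.286)² + (y + 25.253)² = 73.4658088508²
eq3: (x + 4.974)² + (y + 1.686)² = 40.5006787992²
eq3−eq1, eq3−eq2 (x²,y² cancel):
  1.520·x + 51.524·y = 1953.832132
  60.520·x − 47.134·y = -2507.407554
det = 1.520·-47.134 − 51.524·60.520 = -3189.876160
x = (1953.832132·-47.134 − 51.524·-2507.407554) / -3189.876160 = -11.630465
y = (1.520·-2507.407554 − 1953.832132·60.520) / -3189.876160 = 38.263924
|P − Q| = √((-11.630465 − 46.669)² + (38.263924 − 25.643)²) = 59.649940

59.650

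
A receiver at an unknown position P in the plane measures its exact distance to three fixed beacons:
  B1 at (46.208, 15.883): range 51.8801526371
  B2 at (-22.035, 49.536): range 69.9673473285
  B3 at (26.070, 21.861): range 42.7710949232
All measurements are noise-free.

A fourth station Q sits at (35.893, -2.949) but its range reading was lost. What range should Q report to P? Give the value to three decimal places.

eq1: (x − 46.208)² + (y − 15.883)² = 51.8801526371²
eq2: (x + 22.035)² + (y − 49.536)² = 69.9673473285²
eq3: (x − 26.070)² + (y − 21.861)² = 42.7710949232²
eq2−eq1, eq2−eq3 (x²,y² cancel):
  136.486·x − 67.306·y = 1651.971887
  96.210·x − 55.350·y = 1284.254831
det = 136.486·-55.350 − -67.306·96.210 = -1078.989840
x = (1651.971887·-55.350 − -67.306·1284.254831) / -1078.989840 = 4.632656
y = (136.486·1284.254831 − 1651.971887·96.210) / -1078.989840 = -15.149901
|P − Q| = √((4.632656 − 35.893)² + (-15.149901 − -2.949)²) = 33.556983

33.557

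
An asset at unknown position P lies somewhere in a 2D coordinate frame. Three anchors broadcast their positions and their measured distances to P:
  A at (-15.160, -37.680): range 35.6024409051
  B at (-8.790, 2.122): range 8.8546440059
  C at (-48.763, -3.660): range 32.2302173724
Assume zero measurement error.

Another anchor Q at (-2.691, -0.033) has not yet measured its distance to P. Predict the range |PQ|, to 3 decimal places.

eq1: (x + 15.160)² + (y + 37.680)² = 35.6024409051²
eq2: (x + 8.790)² + (y − 2.122)² = 8.8546440059²
eq3: (x + 48.763)² + (y + 3.660)² = 32.2302173724²
eq1−eq3, eq1−eq2 (x²,y² cancel):
  -67.206·x + 68.040·y = 970.364656
  12.740·x + 79.604·y = -378.711938
det = -67.206·79.604 − 68.040·12.740 = -6216.696024
x = (970.364656·79.604 − 68.040·-378.711938) / -6216.696024 = -16.570292
y = (-67.206·-378.711938 − 970.364656·12.740) / -6216.696024 = -2.105502
|P − Q| = √((-16.570292 − -2.691)² + (-2.105502 − -0.033)²) = 14.033175

14.033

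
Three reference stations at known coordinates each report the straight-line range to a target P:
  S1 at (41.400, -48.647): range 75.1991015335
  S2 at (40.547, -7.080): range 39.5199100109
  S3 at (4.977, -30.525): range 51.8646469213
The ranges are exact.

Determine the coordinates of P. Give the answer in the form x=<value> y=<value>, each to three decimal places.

eq1: (x − 41.400)² + (y + 48.647)² = 75.1991015335²
eq2: (x − 40.547)² + (y + 7.080)² = 39.5199100109²
eq3: (x − 4.977)² + (y + 30.525)² = 51.8646469213²
eq1−eq2, eq1−eq3 (x²,y² cancel):
  -1.706·x + 83.134·y = 1706.776584
  -72.846·x + 36.244·y = -158.981184
det = -1.706·36.244 − 83.134·-72.846 = 5994.147100
x = (1706.776584·36.244 − 83.134·-158.981184) / 5994.147100 = 12.525077
y = (-1.706·-158.981184 − 1706.776584·-72.846) / 5994.147100 = 20.787456

x=12.525 y=20.787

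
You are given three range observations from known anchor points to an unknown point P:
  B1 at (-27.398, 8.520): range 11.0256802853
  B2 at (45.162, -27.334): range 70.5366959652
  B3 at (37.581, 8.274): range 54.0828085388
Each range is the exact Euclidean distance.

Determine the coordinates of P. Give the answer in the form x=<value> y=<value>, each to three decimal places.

eq1: (x + 27.398)² + (y − 8.520)² = 11.0256802853²
eq2: (x − 45.162)² + (y + 27.334)² = 70.5366959652²
eq3: (x − 37.581)² + (y − 8.274)² = 54.0828085388²
eq3−eq2, eq3−eq1 (x²,y² cancel):
  15.162·x − 71.216·y = -744.512135
  -129.958·x + 0.492·y = 2145.834721
det = 15.162·0.492 − -71.216·-129.958 = -9247.629224
x = (-744.512135·0.492 − -71.216·2145.834721) / -9247.629224 = -16.485465
y = (15.162·2145.834721 − -744.512135·-129.958) / -9247.629224 = 6.944500

x=-16.485 y=6.945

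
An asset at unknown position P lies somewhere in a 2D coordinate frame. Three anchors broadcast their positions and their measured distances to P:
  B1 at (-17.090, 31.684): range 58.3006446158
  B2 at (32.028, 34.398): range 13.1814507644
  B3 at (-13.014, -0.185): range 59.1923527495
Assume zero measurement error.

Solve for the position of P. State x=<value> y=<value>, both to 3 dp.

x=40.770 y=24.533

eq1: (x + 17.090)² + (y − 31.684)² = 58.3006446158²
eq2: (x − 32.028)² + (y − 34.398)² = 13.1814507644²
eq3: (x + 13.014)² + (y + 0.185)² = 59.1923527495²
eq2−eq1, eq2−eq3 (x²,y² cancel):
  -98.236·x − 5.428·y = -4138.285750
  -90.084·x − 69.166·y = -5369.600747
det = -98.236·-69.166 − -5.428·-90.084 = 6305.615224
x = (-4138.285750·-69.166 − -5.428·-5369.600747) / 6305.615224 = 40.770404
y = (-98.236·-5369.600747 − -4138.285750·-90.084) / 6305.615224 = 24.532858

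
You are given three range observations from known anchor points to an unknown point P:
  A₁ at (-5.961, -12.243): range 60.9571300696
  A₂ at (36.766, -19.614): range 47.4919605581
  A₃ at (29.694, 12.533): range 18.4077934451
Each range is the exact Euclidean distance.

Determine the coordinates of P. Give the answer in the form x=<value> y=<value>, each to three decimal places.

x=40.029 y=27.766

eq1: (x + 5.961)² + (y + 12.243)² = 60.9571300696²
eq2: (x − 36.766)² + (y + 19.614)² = 47.4919605581²
eq3: (x − 29.694)² + (y − 12.533)² = 18.4077934451²
eq3−eq1, eq3−eq2 (x²,y² cancel):
  -71.310·x − 49.552·y = -4230.310002
  14.144·x − 64.294·y = -1219.001431
det = -71.310·-64.294 − -49.552·14.144 = 5285.668628
x = (-4230.310002·-64.294 − -49.552·-1219.001431) / 5285.668628 = 40.028917
y = (-71.310·-1219.001431 − -4230.310002·14.144) / 5285.668628 = 27.765739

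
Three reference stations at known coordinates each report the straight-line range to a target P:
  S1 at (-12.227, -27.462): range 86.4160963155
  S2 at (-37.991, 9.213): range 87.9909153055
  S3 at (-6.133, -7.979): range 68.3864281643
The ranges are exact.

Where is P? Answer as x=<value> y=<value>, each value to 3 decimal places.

eq1: (x + 12.227)² + (y + 27.462)² = 86.4160963155²
eq2: (x + 37.991)² + (y − 9.213)² = 87.9909153055²
eq3: (x + 6.133)² + (y + 7.979)² = 68.3864281643²
eq1−eq3, eq1−eq2 (x²,y² cancel):
  12.188·x + 38.966·y = 1988.655302
  -51.528·x + 73.350·y = 349.875003
det = 12.188·73.350 − 38.966·-51.528 = 2901.829848
x = (1988.655302·73.350 − 38.966·349.875003) / 2901.829848 = 45.569397
y = (12.188·349.875003 − 1988.655302·-51.528) / 2901.829848 = 36.782207

x=45.569 y=36.782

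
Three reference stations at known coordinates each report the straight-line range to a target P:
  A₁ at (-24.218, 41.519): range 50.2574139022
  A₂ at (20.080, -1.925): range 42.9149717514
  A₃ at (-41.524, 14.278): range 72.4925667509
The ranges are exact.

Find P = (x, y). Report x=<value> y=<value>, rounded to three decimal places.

eq1: (x + 24.218)² + (y − 41.519)² = 50.2574139022²
eq2: (x − 20.080)² + (y + 1.925)² = 42.9149717514²
eq3: (x + 41.524)² + (y − 14.278)² = 72.4925667509²
eq2−eq3, eq2−eq1 (x²,y² cancel):
  -123.208·x + 32.406·y = -1892.285599
  -88.596·x + 86.888·y = 1219.314008
det = -123.208·86.888 − 32.406·-88.596 = -7834.254728
x = (-1892.285599·86.888 − 32.406·1219.314008) / -7834.254728 = 26.030555
y = (-123.208·1219.314008 − -1892.285599·-88.596) / -7834.254728 = 40.575420

x=26.031 y=40.575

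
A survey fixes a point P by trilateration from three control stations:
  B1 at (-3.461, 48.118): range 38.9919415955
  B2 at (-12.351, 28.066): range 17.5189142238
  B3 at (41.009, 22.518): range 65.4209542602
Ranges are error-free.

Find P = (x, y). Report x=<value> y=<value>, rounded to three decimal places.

eq1: (x + 3.461)² + (y − 48.118)² = 38.9919415955²
eq2: (x + 12.351)² + (y − 28.066)² = 17.5189142238²
eq3: (x − 41.009)² + (y − 22.518)² = 65.4209542602²
eq3−eq1, eq3−eq2 (x²,y² cancel):
  -88.940·x + 51.200·y = 2898.051787
  -106.720·x + 11.096·y = 2724.438053
det = -88.940·11.096 − 51.200·-106.720 = 4477.185760
x = (2898.051787·11.096 − 51.200·2724.438053) / 4477.185760 = -23.973641
y = (-88.940·2724.438053 − 2898.051787·-106.720) / 4477.185760 = 14.957737

x=-23.974 y=14.958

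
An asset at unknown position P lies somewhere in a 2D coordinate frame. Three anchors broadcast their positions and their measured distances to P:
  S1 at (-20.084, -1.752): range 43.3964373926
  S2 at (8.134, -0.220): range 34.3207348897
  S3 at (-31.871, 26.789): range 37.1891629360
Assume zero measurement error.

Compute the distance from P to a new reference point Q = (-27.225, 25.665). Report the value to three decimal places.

32.905

eq1: (x + 20.084)² + (y + 1.752)² = 43.3964373926²
eq2: (x − 8.134)² + (y + 0.220)² = 34.3207348897²
eq3: (x + 31.871)² + (y − 26.789)² = 37.1891629360²
eq1−eq3, eq1−eq2 (x²,y² cancel):
  -23.574·x + 57.082·y = 1827.191540
  56.436·x + 3.064·y = 365.111731
det = -23.574·3.064 − 57.082·56.436 = -3293.710488
x = (1827.191540·3.064 − 57.082·365.111731) / -3293.710488 = 4.627848
y = (-23.574·365.111731 − 1827.191540·56.436) / -3293.710488 = 33.921174
|P − Q| = √((4.627848 − -27.225)² + (33.921174 − 25.665)²) = 32.905446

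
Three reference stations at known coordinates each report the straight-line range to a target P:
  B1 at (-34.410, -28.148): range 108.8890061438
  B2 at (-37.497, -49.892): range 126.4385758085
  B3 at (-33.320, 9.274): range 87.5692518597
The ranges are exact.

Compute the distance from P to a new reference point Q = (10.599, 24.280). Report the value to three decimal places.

41.477

eq1: (x + 34.410)² + (y + 28.148)² = 108.8890061438²
eq2: (x + 37.497)² + (y + 49.892)² = 126.4385758085²
eq3: (x + 33.320)² + (y − 9.274)² = 87.5692518597²
eq3−eq2, eq3−eq1 (x²,y² cancel):
  -8.354·x − 118.332·y = -5619.332384
  -2.180·x − 74.844·y = -3408.313260
det = -8.354·-74.844 − -118.332·-2.180 = 367.283016
x = (-5619.332384·-74.844 − -118.332·-3408.313260) / 367.283016 = 46.995879
y = (-8.354·-3408.313260 − -5619.332384·-2.180) / 367.283016 = 44.170037
|P − Q| = √((46.995879 − 10.599)² + (44.170037 − 24.280)²) = 41.477059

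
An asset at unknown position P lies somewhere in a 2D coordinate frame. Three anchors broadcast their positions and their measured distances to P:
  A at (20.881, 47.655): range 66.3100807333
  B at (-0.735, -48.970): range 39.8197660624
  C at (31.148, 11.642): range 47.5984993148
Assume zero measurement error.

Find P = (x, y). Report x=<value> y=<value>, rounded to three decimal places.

x=-10.990 y=-10.493

eq1: (x − 20.881)² + (y − 47.655)² = 66.3100807333²
eq2: (x + 0.735)² + (y + 48.970)² = 39.8197660624²
eq3: (x − 31.148)² + (y − 11.642)² = 47.5984993148²
eq1−eq3, eq1−eq2 (x²,y² cancel):
  20.534·x − 72.026·y = 530.128552
  -43.232·x − 193.250·y = 2502.998977
det = 20.534·-193.250 − -72.026·-43.232 = -7082.023532
x = (530.128552·-193.250 − -72.026·2502.998977) / -7082.023532 = -10.990314
y = (20.534·2502.998977 − 530.128552·-43.232) / -7082.023532 = -10.493484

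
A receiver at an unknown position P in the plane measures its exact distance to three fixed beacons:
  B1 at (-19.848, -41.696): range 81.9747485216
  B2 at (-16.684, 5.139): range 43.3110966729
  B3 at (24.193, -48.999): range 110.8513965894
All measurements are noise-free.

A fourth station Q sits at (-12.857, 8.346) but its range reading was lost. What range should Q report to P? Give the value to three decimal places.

44.086

eq1: (x + 19.848)² + (y + 41.696)² = 81.9747485216²
eq2: (x + 16.684)² + (y − 5.139)² = 43.3110966729²
eq3: (x − 24.193)² + (y + 48.999)² = 110.8513965894²
eq3−eq2, eq3−eq1 (x²,y² cancel):
  -81.754·x + 108.276·y = 7730.742958
  -88.082·x + 14.606·y = 4714.469001
det = -81.754·14.606 − 108.276·-88.082 = 8343.067708
x = (7730.742958·14.606 − 108.276·4714.469001) / 8343.067708 = -47.650172
y = (-81.754·4714.469001 − 7730.742958·-88.082) / 8343.067708 = 35.420137
|P − Q| = √((-47.650172 − -12.857)² + (35.420137 − 8.346)²) = 44.085981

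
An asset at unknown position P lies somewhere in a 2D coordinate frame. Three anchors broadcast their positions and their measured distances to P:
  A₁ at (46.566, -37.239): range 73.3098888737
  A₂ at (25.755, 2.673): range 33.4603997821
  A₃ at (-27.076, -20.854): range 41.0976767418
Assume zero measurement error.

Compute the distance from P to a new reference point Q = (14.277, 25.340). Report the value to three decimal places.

eq1: (x − 46.566)² + (y + 37.239)² = 73.3098888737²
eq2: (x − 25.755)² + (y − 2.673)² = 33.4603997821²
eq3: (x + 27.076)² + (y + 20.854)² = 41.0976767418²
eq3−eq2, eq3−eq1 (x²,y² cancel):
  105.662·x + 47.054·y = 71.886542
  147.284·x − 32.770·y = -1298.184388
det = 105.662·-32.770 − 47.054·147.284 = -10392.845076
x = (71.886542·-32.770 − 47.054·-1298.184388) / -10392.845076 = -5.650911
y = (105.662·-1298.184388 − 71.886542·147.284) / -10392.845076 = 14.217136
|P − Q| = √((-5.650911 − 14.277)² + (14.217136 − 25.340)²) = 22.821914

22.822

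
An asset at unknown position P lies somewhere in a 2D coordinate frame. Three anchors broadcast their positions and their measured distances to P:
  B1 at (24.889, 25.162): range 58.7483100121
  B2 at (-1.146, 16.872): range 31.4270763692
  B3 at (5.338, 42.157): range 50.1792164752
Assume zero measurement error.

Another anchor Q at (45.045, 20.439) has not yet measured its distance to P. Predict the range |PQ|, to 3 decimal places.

eq1: (x − 24.889)² + (y − 25.162)² = 58.7483100121²
eq2: (x + 1.146)² + (y − 16.872)² = 31.4270763692²
eq3: (x − 5.338)² + (y − 42.157)² = 50.1792164752²
eq2−eq1, eq2−eq3 (x²,y² cancel):
  52.070·x + 16.580·y = -1497.091935
  12.968·x + 50.570·y = -10.563444
det = 52.070·50.570 − 16.580·12.968 = 2418.170460
x = (-1497.091935·50.570 − 16.580·-10.563444) / 2418.170460 = -31.235514
y = (52.070·-10.563444 − -1497.091935·12.968) / 2418.170460 = 7.801042
|P − Q| = √((-31.235514 − 45.045)² + (7.801042 − 20.439)²) = 77.320339

77.320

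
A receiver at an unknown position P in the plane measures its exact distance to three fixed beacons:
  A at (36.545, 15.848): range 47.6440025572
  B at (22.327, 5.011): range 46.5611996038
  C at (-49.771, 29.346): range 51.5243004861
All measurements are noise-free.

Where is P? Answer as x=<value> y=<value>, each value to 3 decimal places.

x=-0.816 y=45.413

eq1: (x − 36.545)² + (y − 15.848)² = 47.6440025572²
eq2: (x − 22.327)² + (y − 5.011)² = 46.5611996038²
eq3: (x + 49.771)² + (y − 29.346)² = 51.5243004861²
eq1−eq2, eq1−eq3 (x²,y² cancel):
  -28.436·x − 21.674·y = -961.085408
  -172.632·x + 26.996·y = 1366.841467
det = -28.436·26.996 − -21.674·-172.632 = -4509.284224
x = (-961.085408·26.996 − -21.674·1366.841467) / -4509.284224 = -0.815974
y = (-28.436·1366.841467 − -961.085408·-172.632) / -4509.284224 = 45.413327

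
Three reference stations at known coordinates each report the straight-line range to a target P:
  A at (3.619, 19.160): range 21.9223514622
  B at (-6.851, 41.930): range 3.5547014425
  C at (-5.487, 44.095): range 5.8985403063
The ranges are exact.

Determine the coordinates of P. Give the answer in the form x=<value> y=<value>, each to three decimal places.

x=-6.932 y=38.376

eq1: (x − 3.619)² + (y − 19.160)² = 21.9223514622²
eq2: (x + 6.851)² + (y − 41.930)² = 3.5547014425²
eq3: (x + 5.487)² + (y − 44.095)² = 5.8985403063²
eq2−eq3, eq2−eq1 (x²,y² cancel):
  2.728·x + 4.330·y = 147.258218
  20.940·x − 45.540·y = -1892.811931
det = 2.728·-45.540 − 4.330·20.940 = -214.903320
x = (147.258218·-45.540 − 4.330·-1892.811931) / -214.903320 = -6.932124
y = (2.728·-1892.811931 − 147.258218·20.940) / -214.903320 = 38.376224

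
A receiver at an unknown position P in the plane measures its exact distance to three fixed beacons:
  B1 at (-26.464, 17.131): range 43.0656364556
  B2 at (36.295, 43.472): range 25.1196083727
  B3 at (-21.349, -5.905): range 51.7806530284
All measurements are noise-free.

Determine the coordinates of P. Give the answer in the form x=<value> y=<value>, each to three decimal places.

x=13.967 y=31.964

eq1: (x + 26.464)² + (y − 17.131)² = 43.0656364556²
eq2: (x − 36.295)² + (y − 43.472)² = 25.1196083727²
eq3: (x + 21.349)² + (y + 5.905)² = 51.7806530284²
eq1−eq3, eq1−eq2 (x²,y² cancel):
  10.230·x − 46.072·y = -1329.752616
  125.518·x + 52.682·y = 3436.981671
det = 10.230·52.682 − -46.072·125.518 = 6321.802156
x = (-1329.752616·52.682 − -46.072·3436.981671) / 6321.802156 = 13.966681
y = (10.230·3436.981671 − -1329.752616·125.518) / 6321.802156 = 31.963704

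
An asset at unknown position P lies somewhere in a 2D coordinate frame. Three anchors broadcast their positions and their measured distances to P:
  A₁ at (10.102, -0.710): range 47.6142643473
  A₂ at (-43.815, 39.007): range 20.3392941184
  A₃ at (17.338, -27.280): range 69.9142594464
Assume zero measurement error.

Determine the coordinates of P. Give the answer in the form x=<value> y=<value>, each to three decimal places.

eq1: (x − 10.102)² + (y + 0.710)² = 47.6142643473²
eq2: (x + 43.815)² + (y − 39.007)² = 20.3392941184²
eq3: (x − 17.338)² + (y + 27.280)² = 69.9142594464²
eq1−eq2, eq1−eq3 (x²,y² cancel):
  -107.834·x + 79.434·y = 5192.177054
  14.472·x − 53.140·y = -1678.635365
det = -107.834·-53.140 − 79.434·14.472 = 4580.729912
x = (5192.177054·-53.140 − 79.434·-1678.635365) / 4580.729912 = -31.124203
y = (-107.834·-1678.635365 − 5192.177054·14.472) / 4580.729912 = 23.112644

x=-31.124 y=23.113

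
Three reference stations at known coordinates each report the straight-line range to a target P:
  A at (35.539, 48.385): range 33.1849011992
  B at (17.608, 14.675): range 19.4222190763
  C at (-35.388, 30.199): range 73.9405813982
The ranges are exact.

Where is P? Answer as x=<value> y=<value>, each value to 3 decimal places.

x=37.022 y=15.233

eq1: (x − 35.539)² + (y − 48.385)² = 33.1849011992²
eq2: (x − 17.608)² + (y − 14.675)² = 19.4222190763²
eq3: (x + 35.388)² + (y − 30.199)² = 73.9405813982²
eq1−eq3, eq1−eq2 (x²,y² cancel):
  -141.854·x − 36.372·y = -5805.810511
  -35.862·x − 67.420·y = -2354.716383
det = -141.854·-67.420 − -36.372·-35.862 = 8259.424016
x = (-5805.810511·-67.420 − -36.372·-2354.716383) / 8259.424016 = 37.022194
y = (-141.854·-2354.716383 − -5805.810511·-35.862) / 8259.424016 = 15.233261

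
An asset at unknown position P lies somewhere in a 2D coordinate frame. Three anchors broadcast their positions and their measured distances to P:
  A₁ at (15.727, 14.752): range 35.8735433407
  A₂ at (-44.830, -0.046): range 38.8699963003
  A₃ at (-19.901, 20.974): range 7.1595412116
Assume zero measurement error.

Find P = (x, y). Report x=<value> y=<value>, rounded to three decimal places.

x=-17.695 y=27.785

eq1: (x − 15.727)² + (y − 14.752)² = 35.8735433407²
eq2: (x + 44.830)² + (y + 0.046)² = 38.8699963003²
eq3: (x + 19.901)² + (y − 20.974)² = 7.1595412116²
eq3−eq2, eq3−eq1 (x²,y² cancel):
  -49.858·x − 42.040·y = -285.845043
  71.256·x − 12.444·y = -1606.650525
det = -49.858·-12.444 − -42.040·71.256 = 3616.035192
x = (-285.845043·-12.444 − -42.040·-1606.650525) / 3616.035192 = -17.695218
y = (-49.858·-1606.650525 − -285.845043·71.256) / 3616.035192 = 27.785282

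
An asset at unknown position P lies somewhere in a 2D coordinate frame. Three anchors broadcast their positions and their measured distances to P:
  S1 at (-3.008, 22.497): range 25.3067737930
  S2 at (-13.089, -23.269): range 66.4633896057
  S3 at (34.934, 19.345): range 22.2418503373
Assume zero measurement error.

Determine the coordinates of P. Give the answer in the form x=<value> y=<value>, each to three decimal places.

eq1: (x + 3.008)² + (y − 22.497)² = 25.3067737930²
eq2: (x + 13.089)² + (y + 23.269)² = 66.4633896057²
eq3: (x − 34.934)² + (y − 19.345)² = 22.2418503373²
eq2−eq1, eq2−eq3 (x²,y² cancel):
  20.162·x + 91.532·y = 3579.344149
  96.046·x + 85.228·y = 4804.527350
det = 20.162·85.228 − 91.532·96.046 = -7072.915536
x = (3579.344149·85.228 − 91.532·4804.527350) / -7072.915536 = 19.045562
y = (20.162·4804.527350 − 3579.344149·96.046) / -7072.915536 = 34.909622

x=19.046 y=34.910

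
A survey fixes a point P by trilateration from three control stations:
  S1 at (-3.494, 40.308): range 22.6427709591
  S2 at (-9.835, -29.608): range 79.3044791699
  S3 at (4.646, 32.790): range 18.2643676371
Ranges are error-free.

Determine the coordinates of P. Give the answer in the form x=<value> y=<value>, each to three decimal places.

eq1: (x + 3.494)² + (y − 40.308)² = 22.6427709591²
eq2: (x + 9.835)² + (y + 29.608)² = 79.3044791699²
eq3: (x − 4.646)² + (y − 32.790)² = 18.2643676371²
eq2−eq3, eq2−eq1 (x²,y² cancel):
  28.962·x + 124.796·y = 6079.021818
  12.682·x + 139.832·y = 6440.087351
det = 28.962·139.832 − 124.796·12.682 = 2467.151512
x = (6079.021818·139.832 − 124.796·6440.087351) / 2467.151512 = 18.784674
y = (28.962·6440.087351 − 6079.021818·12.682) / 2467.151512 = 44.352223

x=18.785 y=44.352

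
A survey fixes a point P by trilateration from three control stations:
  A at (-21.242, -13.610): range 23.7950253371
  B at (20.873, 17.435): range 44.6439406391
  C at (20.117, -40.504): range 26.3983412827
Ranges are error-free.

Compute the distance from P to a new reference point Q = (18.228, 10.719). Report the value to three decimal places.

eq1: (x + 21.242)² + (y + 13.610)² = 23.7950253371²
eq2: (x − 20.873)² + (y − 17.435)² = 44.6439406391²
eq3: (x − 20.117)² + (y + 40.504)² = 26.3983412827²
eq2−eq3, eq2−eq1 (x²,y² cancel):
  -1.512·x − 115.878·y = 2601.815364
  -84.230·x − 62.090·y = 1323.671515
det = -1.512·-62.090 − -115.878·-84.230 = -9666.523860
x = (2601.815364·-62.090 − -115.878·1323.671515) / -9666.523860 = 0.844389
y = (-1.512·1323.671515 − 2601.815364·-84.230) / -9666.523860 = -22.464075
|P − Q| = √((0.844389 − 18.228)² + (-22.464075 − 10.719)²) = 37.460731

37.461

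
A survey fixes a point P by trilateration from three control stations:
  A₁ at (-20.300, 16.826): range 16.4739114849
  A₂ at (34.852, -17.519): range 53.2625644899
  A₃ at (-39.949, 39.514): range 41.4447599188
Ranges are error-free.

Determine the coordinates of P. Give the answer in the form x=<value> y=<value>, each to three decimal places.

x=-3.964 y=18.953

eq1: (x + 20.300)² + (y − 16.826)² = 16.4739114849²
eq2: (x − 34.852)² + (y + 17.519)² = 53.2625644899²
eq3: (x + 39.949)² + (y − 39.514)² = 41.4447599188²
eq1−eq2, eq1−eq3 (x²,y² cancel):
  110.304·x − 68.690·y = -1739.138027
  -39.298·x + 45.376·y = 1015.796156
det = 110.304·45.376 − -68.690·-39.298 = 2305.774684
x = (-1739.138027·45.376 − -68.690·1015.796156) / 2305.774684 = -3.963999
y = (110.304·1015.796156 − -1739.138027·-39.298) / 2305.774684 = 18.953167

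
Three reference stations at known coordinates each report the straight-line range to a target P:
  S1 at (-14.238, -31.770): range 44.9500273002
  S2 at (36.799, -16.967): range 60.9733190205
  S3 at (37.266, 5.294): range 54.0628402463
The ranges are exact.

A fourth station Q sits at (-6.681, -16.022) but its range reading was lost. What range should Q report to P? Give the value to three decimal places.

eq1: (x + 14.238)² + (y + 31.770)² = 44.9500273002²
eq2: (x − 36.799)² + (y + 16.967)² = 60.9733190205²
eq3: (x − 37.266)² + (y − 5.294)² = 54.0628402463²
eq3−eq2, eq3−eq1 (x²,y² cancel):
  -0.934·x − 44.522·y = -569.690639
  -103.008·x − 74.128·y = 697.558093
det = -0.934·-74.128 − -44.522·-103.008 = -4516.886624
x = (-569.690639·-74.128 − -44.522·697.558093) / -4516.886624 = -16.225050
y = (-0.934·697.558093 − -569.690639·-103.008) / -4516.886624 = 13.136086
|P − Q| = √((-16.225050 − -6.681)² + (13.136086 − -16.022)²) = 30.680334

30.680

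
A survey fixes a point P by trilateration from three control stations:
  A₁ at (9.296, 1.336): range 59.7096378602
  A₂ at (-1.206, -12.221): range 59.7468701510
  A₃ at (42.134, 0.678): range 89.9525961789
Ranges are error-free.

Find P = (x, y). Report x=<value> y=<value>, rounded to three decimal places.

eq1: (x − 9.296)² + (y − 1.336)² = 59.7096378602²
eq2: (x + 1.206)² + (y + 12.221)² = 59.7468701510²
eq3: (x − 42.134)² + (y − 0.678)² = 89.9525961789²
eq2−eq1, eq2−eq3 (x²,y² cancel):
  21.004·x + 27.114·y = -58.159126
  86.680·x + 25.798·y = -2896.854703
det = 21.004·25.798 − 27.114·86.680 = -1808.380328
x = (-58.159126·25.798 − 27.114·-2896.854703) / -1808.380328 = -42.604384
y = (21.004·-2896.854703 − -58.159126·86.680) / -1808.380328 = 30.858721

x=-42.604 y=30.859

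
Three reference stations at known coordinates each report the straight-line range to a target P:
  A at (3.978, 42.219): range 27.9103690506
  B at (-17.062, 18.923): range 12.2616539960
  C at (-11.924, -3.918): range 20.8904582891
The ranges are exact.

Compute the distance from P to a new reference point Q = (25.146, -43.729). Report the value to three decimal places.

eq1: (x − 3.978)² + (y − 42.219)² = 27.9103690506²
eq2: (x + 17.062)² + (y − 18.923)² = 12.2616539960²
eq3: (x + 11.924)² + (y + 3.918)² = 20.8904582891²
eq3−eq2, eq3−eq1 (x²,y² cancel):
  -10.276·x + 45.682·y = 777.722362
  31.804·x + 92.274·y = 1298.158492
det = -10.276·92.274 − 45.682·31.804 = -2401.077952
x = (777.722362·92.274 − 45.682·1298.158492) / -2401.077952 = -5.189784
y = (-10.276·1298.158492 − 777.722362·31.804) / -2401.077952 = 15.857277
|P − Q| = √((-5.189784 − 25.146)² + (15.857277 − -43.729)²) = 66.863923

66.864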